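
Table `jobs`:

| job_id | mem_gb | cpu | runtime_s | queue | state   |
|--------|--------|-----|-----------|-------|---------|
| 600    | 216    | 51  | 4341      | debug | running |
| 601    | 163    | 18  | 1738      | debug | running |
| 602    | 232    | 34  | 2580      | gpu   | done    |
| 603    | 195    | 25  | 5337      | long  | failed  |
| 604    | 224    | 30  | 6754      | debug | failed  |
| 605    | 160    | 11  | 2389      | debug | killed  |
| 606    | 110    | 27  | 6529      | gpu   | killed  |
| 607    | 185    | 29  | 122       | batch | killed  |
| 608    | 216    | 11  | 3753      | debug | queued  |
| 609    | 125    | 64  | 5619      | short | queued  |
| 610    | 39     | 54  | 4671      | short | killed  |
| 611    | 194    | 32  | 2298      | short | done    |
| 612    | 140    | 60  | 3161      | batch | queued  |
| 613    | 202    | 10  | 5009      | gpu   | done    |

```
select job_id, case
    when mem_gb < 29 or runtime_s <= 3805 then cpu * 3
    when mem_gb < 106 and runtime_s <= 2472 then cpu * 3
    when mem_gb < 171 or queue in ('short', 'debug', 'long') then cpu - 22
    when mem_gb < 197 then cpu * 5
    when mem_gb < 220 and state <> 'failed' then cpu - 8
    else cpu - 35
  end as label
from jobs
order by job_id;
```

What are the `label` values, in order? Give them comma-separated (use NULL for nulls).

29, 54, 102, 3, 8, 33, 5, 87, 33, 42, 32, 96, 180, 2

job_id=600: mem_gb < 171 or queue in ('short', 'debug', 'long') → 29
job_id=601: mem_gb < 29 or runtime_s <= 3805 → 54
job_id=602: mem_gb < 29 or runtime_s <= 3805 → 102
job_id=603: mem_gb < 171 or queue in ('short', 'debug', 'long') → 3
job_id=604: mem_gb < 171 or queue in ('short', 'debug', 'long') → 8
job_id=605: mem_gb < 29 or runtime_s <= 3805 → 33
job_id=606: mem_gb < 171 or queue in ('short', 'debug', 'long') → 5
job_id=607: mem_gb < 29 or runtime_s <= 3805 → 87
job_id=608: mem_gb < 29 or runtime_s <= 3805 → 33
job_id=609: mem_gb < 171 or queue in ('short', 'debug', 'long') → 42
job_id=610: mem_gb < 171 or queue in ('short', 'debug', 'long') → 32
job_id=611: mem_gb < 29 or runtime_s <= 3805 → 96
job_id=612: mem_gb < 29 or runtime_s <= 3805 → 180
job_id=613: mem_gb < 220 and state <> 'failed' → 2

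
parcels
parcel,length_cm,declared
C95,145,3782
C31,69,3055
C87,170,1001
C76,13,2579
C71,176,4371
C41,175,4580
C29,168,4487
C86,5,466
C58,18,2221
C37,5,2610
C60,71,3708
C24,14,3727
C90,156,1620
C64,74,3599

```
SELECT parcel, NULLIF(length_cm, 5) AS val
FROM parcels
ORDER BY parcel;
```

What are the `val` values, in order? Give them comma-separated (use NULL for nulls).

parcel=C24: length_cm=14 vs 5: differ → 14
parcel=C29: length_cm=168 vs 5: differ → 168
parcel=C31: length_cm=69 vs 5: differ → 69
parcel=C37: length_cm=5 vs 5: equal → NULL
parcel=C41: length_cm=175 vs 5: differ → 175
parcel=C58: length_cm=18 vs 5: differ → 18
parcel=C60: length_cm=71 vs 5: differ → 71
parcel=C64: length_cm=74 vs 5: differ → 74
parcel=C71: length_cm=176 vs 5: differ → 176
parcel=C76: length_cm=13 vs 5: differ → 13
parcel=C86: length_cm=5 vs 5: equal → NULL
parcel=C87: length_cm=170 vs 5: differ → 170
parcel=C90: length_cm=156 vs 5: differ → 156
parcel=C95: length_cm=145 vs 5: differ → 145

14, 168, 69, NULL, 175, 18, 71, 74, 176, 13, NULL, 170, 156, 145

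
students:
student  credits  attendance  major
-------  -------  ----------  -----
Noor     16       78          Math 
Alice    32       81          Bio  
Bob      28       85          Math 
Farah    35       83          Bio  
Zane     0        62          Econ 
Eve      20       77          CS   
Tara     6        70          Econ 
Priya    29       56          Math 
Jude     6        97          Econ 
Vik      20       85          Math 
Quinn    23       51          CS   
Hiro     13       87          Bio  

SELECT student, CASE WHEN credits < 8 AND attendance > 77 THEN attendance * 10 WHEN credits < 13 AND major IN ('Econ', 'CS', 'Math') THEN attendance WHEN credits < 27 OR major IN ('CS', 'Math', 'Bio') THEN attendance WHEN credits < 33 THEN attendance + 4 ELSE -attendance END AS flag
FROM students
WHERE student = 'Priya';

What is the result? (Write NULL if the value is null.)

56

student = Priya: credits=29, attendance=56, major=Math.
credits < 8 AND attendance > 77 → false
credits < 13 AND major IN ('Econ', 'CS', 'Math') → false
credits < 27 OR major IN ('CS', 'Math', 'Bio') → true → 56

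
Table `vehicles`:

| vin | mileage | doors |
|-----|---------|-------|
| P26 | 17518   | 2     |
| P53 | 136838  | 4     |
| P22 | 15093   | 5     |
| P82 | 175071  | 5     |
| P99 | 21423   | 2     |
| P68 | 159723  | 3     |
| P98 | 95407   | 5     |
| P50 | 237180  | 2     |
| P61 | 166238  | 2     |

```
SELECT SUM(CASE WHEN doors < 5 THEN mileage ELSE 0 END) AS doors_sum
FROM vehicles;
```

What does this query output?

738920

vin=P26: ✓ → 17518
vin=P53: ✓ → 136838
vin=P22: ✗
vin=P82: ✗
vin=P99: ✓ → 21423
vin=P68: ✓ → 159723
vin=P98: ✗
vin=P50: ✓ → 237180
vin=P61: ✓ → 166238
doors_sum = 17518 + 136838 + 21423 + 159723 + 237180 + 166238 = 738920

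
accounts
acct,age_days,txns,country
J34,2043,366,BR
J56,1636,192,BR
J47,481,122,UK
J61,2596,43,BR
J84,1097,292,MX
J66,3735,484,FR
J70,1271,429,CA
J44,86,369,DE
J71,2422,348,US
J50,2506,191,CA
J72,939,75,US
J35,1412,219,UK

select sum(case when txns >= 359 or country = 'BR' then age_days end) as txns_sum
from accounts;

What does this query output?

acct=J34: ✓ → 2043
acct=J56: ✓ → 1636
acct=J47: ✗
acct=J61: ✓ → 2596
acct=J84: ✗
acct=J66: ✓ → 3735
acct=J70: ✓ → 1271
acct=J44: ✓ → 86
acct=J71: ✗
acct=J50: ✗
acct=J72: ✗
acct=J35: ✗
txns_sum = 2043 + 1636 + 2596 + 3735 + 1271 + 86 = 11367

11367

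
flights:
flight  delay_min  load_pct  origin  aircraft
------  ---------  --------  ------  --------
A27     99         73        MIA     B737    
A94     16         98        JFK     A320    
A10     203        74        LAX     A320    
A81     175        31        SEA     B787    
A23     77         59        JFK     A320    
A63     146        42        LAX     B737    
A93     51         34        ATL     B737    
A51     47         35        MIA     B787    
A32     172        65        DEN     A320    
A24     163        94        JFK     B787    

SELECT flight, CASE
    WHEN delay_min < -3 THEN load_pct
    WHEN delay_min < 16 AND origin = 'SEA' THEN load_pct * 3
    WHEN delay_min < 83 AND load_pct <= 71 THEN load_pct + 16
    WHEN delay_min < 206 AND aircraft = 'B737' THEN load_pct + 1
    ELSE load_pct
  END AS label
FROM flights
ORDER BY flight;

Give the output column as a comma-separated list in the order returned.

flight=A10: ELSE → 74
flight=A23: delay_min < 83 AND load_pct <= 71 → 75
flight=A24: ELSE → 94
flight=A27: delay_min < 206 AND aircraft = 'B737' → 74
flight=A32: ELSE → 65
flight=A51: delay_min < 83 AND load_pct <= 71 → 51
flight=A63: delay_min < 206 AND aircraft = 'B737' → 43
flight=A81: ELSE → 31
flight=A93: delay_min < 83 AND load_pct <= 71 → 50
flight=A94: ELSE → 98

74, 75, 94, 74, 65, 51, 43, 31, 50, 98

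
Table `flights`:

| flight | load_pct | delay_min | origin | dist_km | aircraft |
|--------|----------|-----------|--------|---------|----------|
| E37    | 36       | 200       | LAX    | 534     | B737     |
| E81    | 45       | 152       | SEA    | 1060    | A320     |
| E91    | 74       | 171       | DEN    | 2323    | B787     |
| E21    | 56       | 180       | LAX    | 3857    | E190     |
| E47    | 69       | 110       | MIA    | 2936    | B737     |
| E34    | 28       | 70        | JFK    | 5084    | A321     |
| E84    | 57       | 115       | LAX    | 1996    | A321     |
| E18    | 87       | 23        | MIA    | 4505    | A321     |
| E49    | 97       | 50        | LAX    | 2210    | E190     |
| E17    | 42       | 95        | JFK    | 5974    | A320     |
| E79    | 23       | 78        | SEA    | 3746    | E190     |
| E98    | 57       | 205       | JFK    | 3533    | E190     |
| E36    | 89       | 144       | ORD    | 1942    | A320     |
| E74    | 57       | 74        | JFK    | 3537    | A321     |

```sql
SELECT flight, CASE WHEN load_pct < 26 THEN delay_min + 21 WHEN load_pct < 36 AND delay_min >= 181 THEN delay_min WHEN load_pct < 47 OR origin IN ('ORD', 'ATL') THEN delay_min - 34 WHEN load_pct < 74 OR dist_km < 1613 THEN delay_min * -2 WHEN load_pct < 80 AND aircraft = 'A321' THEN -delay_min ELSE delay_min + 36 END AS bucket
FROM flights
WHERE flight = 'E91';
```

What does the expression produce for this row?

207

flight = E91: load_pct=74, delay_min=171, origin=DEN, dist_km=2323, aircraft=B787.
load_pct < 26 → false
load_pct < 36 AND delay_min >= 181 → false
load_pct < 47 OR origin IN ('ORD', 'ATL') → false
load_pct < 74 OR dist_km < 1613 → false
load_pct < 80 AND aircraft = 'A321' → false
No prior WHEN matched → ELSE → 207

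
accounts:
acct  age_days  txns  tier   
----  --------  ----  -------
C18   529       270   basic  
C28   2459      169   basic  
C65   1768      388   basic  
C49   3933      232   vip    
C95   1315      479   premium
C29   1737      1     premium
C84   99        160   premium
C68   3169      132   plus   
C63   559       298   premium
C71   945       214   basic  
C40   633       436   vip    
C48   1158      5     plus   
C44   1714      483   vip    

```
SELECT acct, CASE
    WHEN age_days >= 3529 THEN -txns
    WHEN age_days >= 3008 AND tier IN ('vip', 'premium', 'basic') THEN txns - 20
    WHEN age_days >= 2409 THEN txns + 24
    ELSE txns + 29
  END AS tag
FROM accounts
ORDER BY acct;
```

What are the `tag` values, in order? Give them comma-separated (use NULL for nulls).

acct=C18: ELSE → 299
acct=C28: age_days >= 2409 → 193
acct=C29: ELSE → 30
acct=C40: ELSE → 465
acct=C44: ELSE → 512
acct=C48: ELSE → 34
acct=C49: age_days >= 3529 → -232
acct=C63: ELSE → 327
acct=C65: ELSE → 417
acct=C68: age_days >= 2409 → 156
acct=C71: ELSE → 243
acct=C84: ELSE → 189
acct=C95: ELSE → 508

299, 193, 30, 465, 512, 34, -232, 327, 417, 156, 243, 189, 508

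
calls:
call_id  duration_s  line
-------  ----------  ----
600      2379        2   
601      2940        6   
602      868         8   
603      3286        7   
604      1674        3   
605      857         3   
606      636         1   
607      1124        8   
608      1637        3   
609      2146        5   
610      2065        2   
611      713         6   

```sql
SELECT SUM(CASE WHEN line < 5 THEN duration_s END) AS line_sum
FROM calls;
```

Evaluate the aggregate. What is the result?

call_id=600: ✓ → 2379
call_id=601: ✗
call_id=602: ✗
call_id=603: ✗
call_id=604: ✓ → 1674
call_id=605: ✓ → 857
call_id=606: ✓ → 636
call_id=607: ✗
call_id=608: ✓ → 1637
call_id=609: ✗
call_id=610: ✓ → 2065
call_id=611: ✗
line_sum = 2379 + 1674 + 857 + 636 + 1637 + 2065 = 9248

9248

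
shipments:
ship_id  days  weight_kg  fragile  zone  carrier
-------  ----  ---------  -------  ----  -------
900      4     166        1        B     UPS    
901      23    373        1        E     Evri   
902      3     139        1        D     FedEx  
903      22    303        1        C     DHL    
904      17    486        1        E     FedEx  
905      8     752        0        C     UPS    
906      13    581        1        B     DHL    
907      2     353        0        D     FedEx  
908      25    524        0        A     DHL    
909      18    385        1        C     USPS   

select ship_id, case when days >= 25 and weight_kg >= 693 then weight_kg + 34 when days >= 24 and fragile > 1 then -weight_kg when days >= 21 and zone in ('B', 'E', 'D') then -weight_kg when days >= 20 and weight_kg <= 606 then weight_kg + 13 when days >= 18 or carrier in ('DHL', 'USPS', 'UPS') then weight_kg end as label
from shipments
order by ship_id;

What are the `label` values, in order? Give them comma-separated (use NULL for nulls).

166, -373, NULL, 316, NULL, 752, 581, NULL, 537, 385

ship_id=900: days >= 18 or carrier in ('DHL', 'USPS', 'UPS') → 166
ship_id=901: days >= 21 and zone in ('B', 'E', 'D') → -373
ship_id=902: (no match → NULL) → NULL
ship_id=903: days >= 20 and weight_kg <= 606 → 316
ship_id=904: (no match → NULL) → NULL
ship_id=905: days >= 18 or carrier in ('DHL', 'USPS', 'UPS') → 752
ship_id=906: days >= 18 or carrier in ('DHL', 'USPS', 'UPS') → 581
ship_id=907: (no match → NULL) → NULL
ship_id=908: days >= 20 and weight_kg <= 606 → 537
ship_id=909: days >= 18 or carrier in ('DHL', 'USPS', 'UPS') → 385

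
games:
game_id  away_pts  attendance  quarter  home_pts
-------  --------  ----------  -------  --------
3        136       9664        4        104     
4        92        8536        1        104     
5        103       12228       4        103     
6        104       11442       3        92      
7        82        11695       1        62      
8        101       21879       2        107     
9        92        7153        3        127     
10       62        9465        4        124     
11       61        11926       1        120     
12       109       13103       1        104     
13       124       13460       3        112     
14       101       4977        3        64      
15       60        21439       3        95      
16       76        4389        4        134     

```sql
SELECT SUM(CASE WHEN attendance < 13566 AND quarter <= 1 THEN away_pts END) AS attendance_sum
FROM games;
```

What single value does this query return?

344

game_id=3: ✗
game_id=4: ✓ → 92
game_id=5: ✗
game_id=6: ✗
game_id=7: ✓ → 82
game_id=8: ✗
game_id=9: ✗
game_id=10: ✗
game_id=11: ✓ → 61
game_id=12: ✓ → 109
game_id=13: ✗
game_id=14: ✗
game_id=15: ✗
game_id=16: ✗
attendance_sum = 92 + 82 + 61 + 109 = 344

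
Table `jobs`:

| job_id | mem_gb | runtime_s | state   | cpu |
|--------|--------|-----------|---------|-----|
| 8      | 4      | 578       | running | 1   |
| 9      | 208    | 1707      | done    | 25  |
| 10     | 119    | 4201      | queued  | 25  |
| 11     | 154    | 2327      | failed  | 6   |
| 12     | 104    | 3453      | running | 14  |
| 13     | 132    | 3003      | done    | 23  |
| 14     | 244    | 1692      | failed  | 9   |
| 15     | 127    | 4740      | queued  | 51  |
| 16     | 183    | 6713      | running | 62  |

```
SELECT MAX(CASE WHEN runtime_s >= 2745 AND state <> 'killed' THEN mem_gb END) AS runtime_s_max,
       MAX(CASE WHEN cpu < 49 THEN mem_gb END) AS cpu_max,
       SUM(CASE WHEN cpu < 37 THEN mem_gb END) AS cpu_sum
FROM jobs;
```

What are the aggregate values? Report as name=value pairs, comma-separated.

runtime_s_max=183, cpu_max=244, cpu_sum=965

[runtime_s_max: runtime_s >= 2745 AND state <> 'killed']
job_id=8: ✗
job_id=9: ✗
job_id=10: ✓ → 119
job_id=11: ✗
job_id=12: ✓ → 104
job_id=13: ✓ → 132
job_id=14: ✗
job_id=15: ✓ → 127
job_id=16: ✓ → 183
runtime_s_max = MAX(119, 104, 132, 127, 183) = 183
—
[cpu_max: cpu < 49]
job_id=8: ✓ → 4
job_id=9: ✓ → 208
job_id=10: ✓ → 119
job_id=11: ✓ → 154
job_id=12: ✓ → 104
job_id=13: ✓ → 132
job_id=14: ✓ → 244
job_id=15: ✗
job_id=16: ✗
cpu_max = MAX(4, 208, 119, 154, 104, 132, 244) = 244
—
[cpu_sum: cpu < 37]
job_id=8: ✓ → 4
job_id=9: ✓ → 208
job_id=10: ✓ → 119
job_id=11: ✓ → 154
job_id=12: ✓ → 104
job_id=13: ✓ → 132
job_id=14: ✓ → 244
job_id=15: ✗
job_id=16: ✗
cpu_sum = 4 + 208 + 119 + 154 + 104 + 132 + 244 = 965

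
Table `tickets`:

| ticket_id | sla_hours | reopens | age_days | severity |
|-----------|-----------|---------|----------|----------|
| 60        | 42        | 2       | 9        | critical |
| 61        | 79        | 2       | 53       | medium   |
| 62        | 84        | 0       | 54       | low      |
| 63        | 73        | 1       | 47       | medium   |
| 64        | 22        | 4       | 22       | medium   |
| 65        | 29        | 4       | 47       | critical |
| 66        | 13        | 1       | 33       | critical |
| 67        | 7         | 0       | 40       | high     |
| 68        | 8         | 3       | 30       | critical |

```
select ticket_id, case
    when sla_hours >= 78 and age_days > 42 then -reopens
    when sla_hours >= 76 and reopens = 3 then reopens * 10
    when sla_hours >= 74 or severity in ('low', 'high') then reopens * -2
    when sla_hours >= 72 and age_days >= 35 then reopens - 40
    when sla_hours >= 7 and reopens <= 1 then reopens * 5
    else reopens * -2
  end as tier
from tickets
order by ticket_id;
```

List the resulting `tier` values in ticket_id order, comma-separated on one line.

-4, -2, 0, -39, -8, -8, 5, 0, -6

ticket_id=60: ELSE → -4
ticket_id=61: sla_hours >= 78 and age_days > 42 → -2
ticket_id=62: sla_hours >= 78 and age_days > 42 → 0
ticket_id=63: sla_hours >= 72 and age_days >= 35 → -39
ticket_id=64: ELSE → -8
ticket_id=65: ELSE → -8
ticket_id=66: sla_hours >= 7 and reopens <= 1 → 5
ticket_id=67: sla_hours >= 74 or severity in ('low', 'high') → 0
ticket_id=68: ELSE → -6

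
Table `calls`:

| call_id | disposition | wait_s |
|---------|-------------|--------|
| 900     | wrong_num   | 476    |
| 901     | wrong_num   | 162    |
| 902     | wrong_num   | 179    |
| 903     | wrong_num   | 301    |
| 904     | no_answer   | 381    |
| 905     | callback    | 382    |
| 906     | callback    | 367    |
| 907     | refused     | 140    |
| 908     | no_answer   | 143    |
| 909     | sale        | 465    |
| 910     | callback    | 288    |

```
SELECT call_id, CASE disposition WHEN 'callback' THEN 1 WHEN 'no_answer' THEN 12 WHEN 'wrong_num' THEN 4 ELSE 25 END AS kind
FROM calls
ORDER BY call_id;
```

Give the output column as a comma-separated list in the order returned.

call_id=900: disposition='wrong_num' → 4
call_id=901: disposition='wrong_num' → 4
call_id=902: disposition='wrong_num' → 4
call_id=903: disposition='wrong_num' → 4
call_id=904: disposition='no_answer' → 12
call_id=905: disposition='callback' → 1
call_id=906: disposition='callback' → 1
call_id=907: ELSE → 25
call_id=908: disposition='no_answer' → 12
call_id=909: ELSE → 25
call_id=910: disposition='callback' → 1

4, 4, 4, 4, 12, 1, 1, 25, 12, 25, 1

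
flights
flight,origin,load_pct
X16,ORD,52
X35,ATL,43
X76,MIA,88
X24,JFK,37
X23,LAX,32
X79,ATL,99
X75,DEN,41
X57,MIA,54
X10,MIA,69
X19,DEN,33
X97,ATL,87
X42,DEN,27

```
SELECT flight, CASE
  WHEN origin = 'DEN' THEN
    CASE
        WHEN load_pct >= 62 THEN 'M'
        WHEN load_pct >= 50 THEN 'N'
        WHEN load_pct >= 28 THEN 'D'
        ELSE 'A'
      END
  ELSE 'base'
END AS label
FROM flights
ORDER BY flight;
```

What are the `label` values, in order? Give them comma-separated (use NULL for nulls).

base, base, D, base, base, base, A, base, D, base, base, base

flight=X10: origin='MIA' → outer ELSE → base
flight=X16: origin='ORD' → outer ELSE → base
flight=X19: origin='DEN' → inner[load_pct >= 28] → D
flight=X23: origin='LAX' → outer ELSE → base
flight=X24: origin='JFK' → outer ELSE → base
flight=X35: origin='ATL' → outer ELSE → base
flight=X42: origin='DEN' → inner[ELSE] → A
flight=X57: origin='MIA' → outer ELSE → base
flight=X75: origin='DEN' → inner[load_pct >= 28] → D
flight=X76: origin='MIA' → outer ELSE → base
flight=X79: origin='ATL' → outer ELSE → base
flight=X97: origin='ATL' → outer ELSE → base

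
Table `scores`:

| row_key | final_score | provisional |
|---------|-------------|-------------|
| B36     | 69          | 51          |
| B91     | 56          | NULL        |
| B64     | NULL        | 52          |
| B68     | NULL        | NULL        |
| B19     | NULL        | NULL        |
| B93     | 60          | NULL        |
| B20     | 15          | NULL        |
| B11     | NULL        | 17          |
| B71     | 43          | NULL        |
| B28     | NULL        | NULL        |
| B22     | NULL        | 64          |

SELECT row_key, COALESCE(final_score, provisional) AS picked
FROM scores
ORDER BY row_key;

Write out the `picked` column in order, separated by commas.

17, NULL, 15, 64, NULL, 69, 52, NULL, 43, 56, 60

row_key=B11: final_score=NULL, provisional=17 → 17
row_key=B19: final_score=NULL, provisional=NULL (all NULL) → NULL
row_key=B20: final_score=15 → 15
row_key=B22: final_score=NULL, provisional=64 → 64
row_key=B28: final_score=NULL, provisional=NULL (all NULL) → NULL
row_key=B36: final_score=69 → 69
row_key=B64: final_score=NULL, provisional=52 → 52
row_key=B68: final_score=NULL, provisional=NULL (all NULL) → NULL
row_key=B71: final_score=43 → 43
row_key=B91: final_score=56 → 56
row_key=B93: final_score=60 → 60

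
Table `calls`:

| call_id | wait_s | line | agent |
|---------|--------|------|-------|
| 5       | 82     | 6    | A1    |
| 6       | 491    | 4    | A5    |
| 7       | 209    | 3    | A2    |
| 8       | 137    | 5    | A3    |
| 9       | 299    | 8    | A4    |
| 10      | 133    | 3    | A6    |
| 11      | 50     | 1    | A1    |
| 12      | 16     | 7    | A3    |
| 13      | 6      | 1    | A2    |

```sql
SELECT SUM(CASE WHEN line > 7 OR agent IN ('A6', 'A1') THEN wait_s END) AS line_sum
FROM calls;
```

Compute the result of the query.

564

call_id=5: ✓ → 82
call_id=6: ✗
call_id=7: ✗
call_id=8: ✗
call_id=9: ✓ → 299
call_id=10: ✓ → 133
call_id=11: ✓ → 50
call_id=12: ✗
call_id=13: ✗
line_sum = 82 + 299 + 133 + 50 = 564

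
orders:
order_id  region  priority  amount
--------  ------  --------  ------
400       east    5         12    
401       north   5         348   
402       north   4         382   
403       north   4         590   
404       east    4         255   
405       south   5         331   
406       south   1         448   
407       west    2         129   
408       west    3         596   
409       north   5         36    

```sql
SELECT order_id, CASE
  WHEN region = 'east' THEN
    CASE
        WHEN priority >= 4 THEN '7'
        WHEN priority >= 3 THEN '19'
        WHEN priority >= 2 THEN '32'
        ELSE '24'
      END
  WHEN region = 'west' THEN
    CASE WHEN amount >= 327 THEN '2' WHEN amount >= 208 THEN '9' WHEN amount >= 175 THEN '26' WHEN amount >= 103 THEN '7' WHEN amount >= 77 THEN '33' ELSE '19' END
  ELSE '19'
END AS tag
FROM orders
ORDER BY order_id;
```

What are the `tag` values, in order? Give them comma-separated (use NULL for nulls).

7, 19, 19, 19, 7, 19, 19, 7, 2, 19

order_id=400: region='east' → inner[priority >= 4] → 7
order_id=401: region='north' → outer ELSE → 19
order_id=402: region='north' → outer ELSE → 19
order_id=403: region='north' → outer ELSE → 19
order_id=404: region='east' → inner[priority >= 4] → 7
order_id=405: region='south' → outer ELSE → 19
order_id=406: region='south' → outer ELSE → 19
order_id=407: region='west' → inner[amount >= 103] → 7
order_id=408: region='west' → inner[amount >= 327] → 2
order_id=409: region='north' → outer ELSE → 19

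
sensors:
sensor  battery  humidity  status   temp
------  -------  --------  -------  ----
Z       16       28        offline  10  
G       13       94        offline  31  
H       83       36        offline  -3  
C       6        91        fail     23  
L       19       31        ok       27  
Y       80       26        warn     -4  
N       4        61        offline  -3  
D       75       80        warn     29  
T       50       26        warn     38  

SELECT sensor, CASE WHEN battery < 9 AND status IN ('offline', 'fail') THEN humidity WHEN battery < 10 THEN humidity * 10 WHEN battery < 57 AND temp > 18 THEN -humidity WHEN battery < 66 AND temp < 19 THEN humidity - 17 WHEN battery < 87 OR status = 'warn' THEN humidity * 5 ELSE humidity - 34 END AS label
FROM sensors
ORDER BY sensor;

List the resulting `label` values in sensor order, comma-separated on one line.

91, 400, -94, 180, -31, 61, -26, 130, 11

sensor=C: battery < 9 AND status IN ('offline', 'fail') → 91
sensor=D: battery < 87 OR status = 'warn' → 400
sensor=G: battery < 57 AND temp > 18 → -94
sensor=H: battery < 87 OR status = 'warn' → 180
sensor=L: battery < 57 AND temp > 18 → -31
sensor=N: battery < 9 AND status IN ('offline', 'fail') → 61
sensor=T: battery < 57 AND temp > 18 → -26
sensor=Y: battery < 87 OR status = 'warn' → 130
sensor=Z: battery < 66 AND temp < 19 → 11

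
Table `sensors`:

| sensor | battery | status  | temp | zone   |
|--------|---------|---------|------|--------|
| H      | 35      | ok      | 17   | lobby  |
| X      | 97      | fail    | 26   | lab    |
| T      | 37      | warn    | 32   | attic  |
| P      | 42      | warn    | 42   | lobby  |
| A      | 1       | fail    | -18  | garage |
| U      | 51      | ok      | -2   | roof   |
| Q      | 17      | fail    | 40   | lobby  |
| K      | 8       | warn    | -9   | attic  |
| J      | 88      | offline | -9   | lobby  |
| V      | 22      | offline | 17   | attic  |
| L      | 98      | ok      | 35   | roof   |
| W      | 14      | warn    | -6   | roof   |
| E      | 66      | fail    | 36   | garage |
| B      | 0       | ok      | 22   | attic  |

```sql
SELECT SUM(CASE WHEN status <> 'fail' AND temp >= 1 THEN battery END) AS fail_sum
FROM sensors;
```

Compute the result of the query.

sensor=H: ✓ → 35
sensor=X: ✗
sensor=T: ✓ → 37
sensor=P: ✓ → 42
sensor=A: ✗
sensor=U: ✗
sensor=Q: ✗
sensor=K: ✗
sensor=J: ✗
sensor=V: ✓ → 22
sensor=L: ✓ → 98
sensor=W: ✗
sensor=E: ✗
sensor=B: ✓ → 0
fail_sum = 35 + 37 + 42 + 22 + 98 = 234

234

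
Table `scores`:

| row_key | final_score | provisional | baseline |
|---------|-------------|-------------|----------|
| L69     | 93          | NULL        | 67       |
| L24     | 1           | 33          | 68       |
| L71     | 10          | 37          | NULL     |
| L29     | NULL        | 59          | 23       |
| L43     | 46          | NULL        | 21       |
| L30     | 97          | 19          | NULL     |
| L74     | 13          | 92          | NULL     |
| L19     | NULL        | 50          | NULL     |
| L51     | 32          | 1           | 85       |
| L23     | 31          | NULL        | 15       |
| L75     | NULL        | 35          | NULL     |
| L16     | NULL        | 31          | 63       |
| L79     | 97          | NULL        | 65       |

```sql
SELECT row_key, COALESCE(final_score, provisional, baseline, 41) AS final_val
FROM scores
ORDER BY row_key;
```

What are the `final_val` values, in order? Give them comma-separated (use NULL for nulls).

row_key=L16: final_score=NULL, provisional=31 → 31
row_key=L19: final_score=NULL, provisional=50 → 50
row_key=L23: final_score=31 → 31
row_key=L24: final_score=1 → 1
row_key=L29: final_score=NULL, provisional=59 → 59
row_key=L30: final_score=97 → 97
row_key=L43: final_score=46 → 46
row_key=L51: final_score=32 → 32
row_key=L69: final_score=93 → 93
row_key=L71: final_score=10 → 10
row_key=L74: final_score=13 → 13
row_key=L75: final_score=NULL, provisional=35 → 35
row_key=L79: final_score=97 → 97

31, 50, 31, 1, 59, 97, 46, 32, 93, 10, 13, 35, 97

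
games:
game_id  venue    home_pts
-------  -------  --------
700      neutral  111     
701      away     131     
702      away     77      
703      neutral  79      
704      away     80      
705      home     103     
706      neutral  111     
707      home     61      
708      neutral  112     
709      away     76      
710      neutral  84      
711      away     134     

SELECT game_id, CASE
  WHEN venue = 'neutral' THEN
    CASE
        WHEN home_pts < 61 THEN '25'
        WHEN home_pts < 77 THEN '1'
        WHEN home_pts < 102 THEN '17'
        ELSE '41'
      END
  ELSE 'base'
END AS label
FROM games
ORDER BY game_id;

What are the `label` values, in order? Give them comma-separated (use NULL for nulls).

41, base, base, 17, base, base, 41, base, 41, base, 17, base

game_id=700: venue='neutral' → inner[ELSE] → 41
game_id=701: venue='away' → outer ELSE → base
game_id=702: venue='away' → outer ELSE → base
game_id=703: venue='neutral' → inner[home_pts < 102] → 17
game_id=704: venue='away' → outer ELSE → base
game_id=705: venue='home' → outer ELSE → base
game_id=706: venue='neutral' → inner[ELSE] → 41
game_id=707: venue='home' → outer ELSE → base
game_id=708: venue='neutral' → inner[ELSE] → 41
game_id=709: venue='away' → outer ELSE → base
game_id=710: venue='neutral' → inner[home_pts < 102] → 17
game_id=711: venue='away' → outer ELSE → base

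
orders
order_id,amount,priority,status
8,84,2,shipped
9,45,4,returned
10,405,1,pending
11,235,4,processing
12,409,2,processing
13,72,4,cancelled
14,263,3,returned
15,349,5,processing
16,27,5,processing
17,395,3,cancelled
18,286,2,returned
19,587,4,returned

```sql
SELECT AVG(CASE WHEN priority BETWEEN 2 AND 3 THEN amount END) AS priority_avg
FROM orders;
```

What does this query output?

order_id=8: ✓ → 84
order_id=9: ✗
order_id=10: ✗
order_id=11: ✗
order_id=12: ✓ → 409
order_id=13: ✗
order_id=14: ✓ → 263
order_id=15: ✗
order_id=16: ✗
order_id=17: ✓ → 395
order_id=18: ✓ → 286
order_id=19: ✗
priority_avg = (84 + 409 + 263 + 395 + 286) / 5 = 287.4

287.4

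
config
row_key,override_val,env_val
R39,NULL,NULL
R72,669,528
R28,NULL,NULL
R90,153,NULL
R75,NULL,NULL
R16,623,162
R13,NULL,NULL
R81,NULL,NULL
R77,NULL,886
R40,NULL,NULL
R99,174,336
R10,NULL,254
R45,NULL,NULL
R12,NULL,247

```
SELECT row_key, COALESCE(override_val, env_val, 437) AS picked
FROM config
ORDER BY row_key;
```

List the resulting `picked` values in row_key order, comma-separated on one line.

row_key=R10: override_val=NULL, env_val=254 → 254
row_key=R12: override_val=NULL, env_val=247 → 247
row_key=R13: override_val=NULL, env_val=NULL, → literal 437 → 437
row_key=R16: override_val=623 → 623
row_key=R28: override_val=NULL, env_val=NULL, → literal 437 → 437
row_key=R39: override_val=NULL, env_val=NULL, → literal 437 → 437
row_key=R40: override_val=NULL, env_val=NULL, → literal 437 → 437
row_key=R45: override_val=NULL, env_val=NULL, → literal 437 → 437
row_key=R72: override_val=669 → 669
row_key=R75: override_val=NULL, env_val=NULL, → literal 437 → 437
row_key=R77: override_val=NULL, env_val=886 → 886
row_key=R81: override_val=NULL, env_val=NULL, → literal 437 → 437
row_key=R90: override_val=153 → 153
row_key=R99: override_val=174 → 174

254, 247, 437, 623, 437, 437, 437, 437, 669, 437, 886, 437, 153, 174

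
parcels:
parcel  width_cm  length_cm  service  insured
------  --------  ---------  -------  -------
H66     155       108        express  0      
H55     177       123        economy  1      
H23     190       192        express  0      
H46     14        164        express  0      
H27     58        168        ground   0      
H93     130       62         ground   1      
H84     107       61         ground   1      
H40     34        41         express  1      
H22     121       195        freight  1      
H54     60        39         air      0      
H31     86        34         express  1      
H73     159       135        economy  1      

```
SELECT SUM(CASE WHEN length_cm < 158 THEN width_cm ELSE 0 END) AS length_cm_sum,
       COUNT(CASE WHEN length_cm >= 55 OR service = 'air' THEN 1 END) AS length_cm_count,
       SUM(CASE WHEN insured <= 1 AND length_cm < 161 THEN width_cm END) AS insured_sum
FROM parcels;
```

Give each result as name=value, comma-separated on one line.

[length_cm_sum: length_cm < 158]
parcel=H66: ✓ → 155
parcel=H55: ✓ → 177
parcel=H23: ✗
parcel=H46: ✗
parcel=H27: ✗
parcel=H93: ✓ → 130
parcel=H84: ✓ → 107
parcel=H40: ✓ → 34
parcel=H22: ✗
parcel=H54: ✓ → 60
parcel=H31: ✓ → 86
parcel=H73: ✓ → 159
length_cm_sum = 155 + 177 + 130 + 107 + 34 + 60 + 86 + 159 = 908
—
[length_cm_count: length_cm >= 55 OR service = 'air']
parcel=H66: ✓ → 1
parcel=H55: ✓ → 1
parcel=H23: ✓ → 1
parcel=H46: ✓ → 1
parcel=H27: ✓ → 1
parcel=H93: ✓ → 1
parcel=H84: ✓ → 1
parcel=H40: ✗
parcel=H22: ✓ → 1
parcel=H54: ✓ → 1
parcel=H31: ✗
parcel=H73: ✓ → 1
length_cm_count = COUNT(1, 1, 1, 1, 1, 1, 1, 1, 1, 1) = 10
—
[insured_sum: insured <= 1 AND length_cm < 161]
parcel=H66: ✓ → 155
parcel=H55: ✓ → 177
parcel=H23: ✗
parcel=H46: ✗
parcel=H27: ✗
parcel=H93: ✓ → 130
parcel=H84: ✓ → 107
parcel=H40: ✓ → 34
parcel=H22: ✗
parcel=H54: ✓ → 60
parcel=H31: ✓ → 86
parcel=H73: ✓ → 159
insured_sum = 155 + 177 + 130 + 107 + 34 + 60 + 86 + 159 = 908

length_cm_sum=908, length_cm_count=10, insured_sum=908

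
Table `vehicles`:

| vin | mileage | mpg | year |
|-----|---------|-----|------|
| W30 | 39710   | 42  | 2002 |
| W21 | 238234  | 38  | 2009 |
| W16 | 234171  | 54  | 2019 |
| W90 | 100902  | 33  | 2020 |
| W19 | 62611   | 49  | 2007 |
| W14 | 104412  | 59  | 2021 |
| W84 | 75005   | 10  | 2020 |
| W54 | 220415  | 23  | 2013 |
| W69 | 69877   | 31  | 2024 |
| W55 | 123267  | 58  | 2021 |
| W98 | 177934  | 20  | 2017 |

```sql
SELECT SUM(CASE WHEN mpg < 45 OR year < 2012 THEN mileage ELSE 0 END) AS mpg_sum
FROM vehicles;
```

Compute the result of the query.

vin=W30: ✓ → 39710
vin=W21: ✓ → 238234
vin=W16: ✗
vin=W90: ✓ → 100902
vin=W19: ✓ → 62611
vin=W14: ✗
vin=W84: ✓ → 75005
vin=W54: ✓ → 220415
vin=W69: ✓ → 69877
vin=W55: ✗
vin=W98: ✓ → 177934
mpg_sum = 39710 + 238234 + 100902 + 62611 + 75005 + 220415 + 69877 + 177934 = 984688

984688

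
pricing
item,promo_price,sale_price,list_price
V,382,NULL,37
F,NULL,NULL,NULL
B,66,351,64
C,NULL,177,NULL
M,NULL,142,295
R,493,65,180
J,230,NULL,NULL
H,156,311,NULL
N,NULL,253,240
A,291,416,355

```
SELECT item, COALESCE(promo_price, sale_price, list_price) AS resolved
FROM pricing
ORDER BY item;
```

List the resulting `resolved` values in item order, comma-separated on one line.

item=A: promo_price=291 → 291
item=B: promo_price=66 → 66
item=C: promo_price=NULL, sale_price=177 → 177
item=F: promo_price=NULL, sale_price=NULL, list_price=NULL (all NULL) → NULL
item=H: promo_price=156 → 156
item=J: promo_price=230 → 230
item=M: promo_price=NULL, sale_price=142 → 142
item=N: promo_price=NULL, sale_price=253 → 253
item=R: promo_price=493 → 493
item=V: promo_price=382 → 382

291, 66, 177, NULL, 156, 230, 142, 253, 493, 382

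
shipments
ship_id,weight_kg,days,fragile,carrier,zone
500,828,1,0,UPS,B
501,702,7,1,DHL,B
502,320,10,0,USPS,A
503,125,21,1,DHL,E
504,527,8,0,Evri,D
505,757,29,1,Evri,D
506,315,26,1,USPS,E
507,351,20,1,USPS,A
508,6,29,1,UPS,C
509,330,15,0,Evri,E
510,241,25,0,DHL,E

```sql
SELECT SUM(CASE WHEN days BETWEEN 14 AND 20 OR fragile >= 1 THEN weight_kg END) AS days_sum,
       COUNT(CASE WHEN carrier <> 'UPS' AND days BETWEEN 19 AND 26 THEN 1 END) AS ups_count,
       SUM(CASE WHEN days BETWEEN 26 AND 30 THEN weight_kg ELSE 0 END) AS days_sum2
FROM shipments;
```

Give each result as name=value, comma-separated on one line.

days_sum=2586, ups_count=4, days_sum2=1078

[days_sum: days BETWEEN 14 AND 20 OR fragile >= 1]
ship_id=500: ✗
ship_id=501: ✓ → 702
ship_id=502: ✗
ship_id=503: ✓ → 125
ship_id=504: ✗
ship_id=505: ✓ → 757
ship_id=506: ✓ → 315
ship_id=507: ✓ → 351
ship_id=508: ✓ → 6
ship_id=509: ✓ → 330
ship_id=510: ✗
days_sum = 702 + 125 + 757 + 315 + 351 + 6 + 330 = 2586
—
[ups_count: carrier <> 'UPS' AND days BETWEEN 19 AND 26]
ship_id=500: ✗
ship_id=501: ✗
ship_id=502: ✗
ship_id=503: ✓ → 1
ship_id=504: ✗
ship_id=505: ✗
ship_id=506: ✓ → 1
ship_id=507: ✓ → 1
ship_id=508: ✗
ship_id=509: ✗
ship_id=510: ✓ → 1
ups_count = COUNT(1, 1, 1, 1) = 4
—
[days_sum2: days BETWEEN 26 AND 30]
ship_id=500: ✗
ship_id=501: ✗
ship_id=502: ✗
ship_id=503: ✗
ship_id=504: ✗
ship_id=505: ✓ → 757
ship_id=506: ✓ → 315
ship_id=507: ✗
ship_id=508: ✓ → 6
ship_id=509: ✗
ship_id=510: ✗
days_sum2 = 757 + 315 + 6 = 1078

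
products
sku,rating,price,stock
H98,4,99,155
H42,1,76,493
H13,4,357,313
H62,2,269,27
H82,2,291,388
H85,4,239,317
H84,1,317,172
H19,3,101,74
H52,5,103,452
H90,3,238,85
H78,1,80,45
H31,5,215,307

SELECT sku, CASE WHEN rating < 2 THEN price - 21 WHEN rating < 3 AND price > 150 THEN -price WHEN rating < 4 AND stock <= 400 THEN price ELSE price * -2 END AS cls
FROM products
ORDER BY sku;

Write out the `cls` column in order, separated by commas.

-714, 101, -430, 55, -206, -269, 59, -291, 296, -478, 238, -198

sku=H13: ELSE → -714
sku=H19: rating < 4 AND stock <= 400 → 101
sku=H31: ELSE → -430
sku=H42: rating < 2 → 55
sku=H52: ELSE → -206
sku=H62: rating < 3 AND price > 150 → -269
sku=H78: rating < 2 → 59
sku=H82: rating < 3 AND price > 150 → -291
sku=H84: rating < 2 → 296
sku=H85: ELSE → -478
sku=H90: rating < 4 AND stock <= 400 → 238
sku=H98: ELSE → -198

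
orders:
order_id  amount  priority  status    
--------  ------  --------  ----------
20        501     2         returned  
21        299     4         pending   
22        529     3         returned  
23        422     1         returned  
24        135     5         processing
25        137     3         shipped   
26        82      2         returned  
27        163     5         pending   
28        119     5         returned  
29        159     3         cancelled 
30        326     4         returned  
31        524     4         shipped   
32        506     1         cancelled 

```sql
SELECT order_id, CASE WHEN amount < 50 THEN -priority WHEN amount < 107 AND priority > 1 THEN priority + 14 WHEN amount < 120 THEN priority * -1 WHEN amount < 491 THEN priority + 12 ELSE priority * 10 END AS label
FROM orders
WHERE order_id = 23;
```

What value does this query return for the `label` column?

order_id = 23: amount=422, priority=1, status=returned.
amount < 50 → false
amount < 107 AND priority > 1 → false
amount < 120 → false
amount < 491 → true → 13

13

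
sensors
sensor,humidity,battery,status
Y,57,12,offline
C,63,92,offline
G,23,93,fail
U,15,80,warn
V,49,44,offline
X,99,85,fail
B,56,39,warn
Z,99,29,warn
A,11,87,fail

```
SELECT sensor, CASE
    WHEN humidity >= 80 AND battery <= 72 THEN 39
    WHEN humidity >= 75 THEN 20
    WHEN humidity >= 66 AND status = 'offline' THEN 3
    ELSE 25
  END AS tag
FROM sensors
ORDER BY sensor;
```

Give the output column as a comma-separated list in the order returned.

sensor=A: ELSE → 25
sensor=B: ELSE → 25
sensor=C: ELSE → 25
sensor=G: ELSE → 25
sensor=U: ELSE → 25
sensor=V: ELSE → 25
sensor=X: humidity >= 75 → 20
sensor=Y: ELSE → 25
sensor=Z: humidity >= 80 AND battery <= 72 → 39

25, 25, 25, 25, 25, 25, 20, 25, 39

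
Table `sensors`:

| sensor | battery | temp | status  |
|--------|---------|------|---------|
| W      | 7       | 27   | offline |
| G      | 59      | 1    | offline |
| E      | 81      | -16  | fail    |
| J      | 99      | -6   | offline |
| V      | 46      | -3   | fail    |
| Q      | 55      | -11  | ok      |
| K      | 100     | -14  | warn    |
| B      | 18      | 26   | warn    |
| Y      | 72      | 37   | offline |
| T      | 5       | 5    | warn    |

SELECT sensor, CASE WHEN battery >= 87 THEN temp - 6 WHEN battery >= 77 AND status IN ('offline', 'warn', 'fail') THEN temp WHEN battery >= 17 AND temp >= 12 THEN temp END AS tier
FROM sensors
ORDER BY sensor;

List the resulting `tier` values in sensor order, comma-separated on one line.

26, -16, NULL, -12, -20, NULL, NULL, NULL, NULL, 37

sensor=B: battery >= 17 AND temp >= 12 → 26
sensor=E: battery >= 77 AND status IN ('offline', 'warn', 'fail') → -16
sensor=G: (no match → NULL) → NULL
sensor=J: battery >= 87 → -12
sensor=K: battery >= 87 → -20
sensor=Q: (no match → NULL) → NULL
sensor=T: (no match → NULL) → NULL
sensor=V: (no match → NULL) → NULL
sensor=W: (no match → NULL) → NULL
sensor=Y: battery >= 17 AND temp >= 12 → 37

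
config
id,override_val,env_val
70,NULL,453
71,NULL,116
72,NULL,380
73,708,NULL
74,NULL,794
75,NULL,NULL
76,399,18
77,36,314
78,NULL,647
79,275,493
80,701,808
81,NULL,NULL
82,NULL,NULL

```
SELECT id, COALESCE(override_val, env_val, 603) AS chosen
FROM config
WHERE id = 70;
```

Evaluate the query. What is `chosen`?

id = 70: override_val=NULL, env_val=453.
override_val=NULL, env_val=453 → 453

453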